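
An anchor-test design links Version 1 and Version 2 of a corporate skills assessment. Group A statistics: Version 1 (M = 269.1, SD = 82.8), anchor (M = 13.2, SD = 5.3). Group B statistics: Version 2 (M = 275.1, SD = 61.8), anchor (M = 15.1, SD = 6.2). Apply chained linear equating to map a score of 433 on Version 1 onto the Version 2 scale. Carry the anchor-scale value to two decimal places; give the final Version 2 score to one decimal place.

Version 1 → anchor (Group A): v = (5.3/82.8)(433 − 269.1) + 13.2 = 23.69
anchor → Version 2 (Group B): y = (61.8/6.2)(23.69 − 15.1) + 275.1 = 360.7

360.7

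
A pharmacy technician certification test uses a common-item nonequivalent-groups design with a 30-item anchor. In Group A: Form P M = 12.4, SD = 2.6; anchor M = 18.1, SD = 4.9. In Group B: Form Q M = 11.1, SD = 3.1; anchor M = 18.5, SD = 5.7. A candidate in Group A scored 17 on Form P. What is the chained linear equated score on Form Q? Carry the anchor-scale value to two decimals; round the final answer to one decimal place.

15.6

Form P → anchor (Group A): v = (4.9/2.6)(17 − 12.4) + 18.1 = 26.77
anchor → Form Q (Group B): y = (3.1/5.7)(26.77 − 18.5) + 11.1 = 15.6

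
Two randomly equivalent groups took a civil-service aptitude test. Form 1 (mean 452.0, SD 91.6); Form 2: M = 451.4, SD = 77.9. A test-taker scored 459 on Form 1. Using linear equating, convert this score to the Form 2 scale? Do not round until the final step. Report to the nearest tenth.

Linear equating: y = (SD_Y/SD_X)(x − M_X) + M_Y
y = (77.9/91.6)(459 − 452.0) + 451.4
y = 0.850437 × 7.0 + 451.4 = 5.9531 + 451.4 = 457.4

457.4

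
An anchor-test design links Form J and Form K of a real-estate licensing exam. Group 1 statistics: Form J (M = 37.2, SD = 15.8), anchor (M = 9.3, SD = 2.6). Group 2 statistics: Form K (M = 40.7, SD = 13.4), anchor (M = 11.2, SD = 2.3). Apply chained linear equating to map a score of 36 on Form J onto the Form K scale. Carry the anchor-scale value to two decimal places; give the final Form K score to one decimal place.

Form J → anchor (Group 1): v = (2.6/15.8)(36 − 37.2) + 9.3 = 9.10
anchor → Form K (Group 2): y = (13.4/2.3)(9.10 − 11.2) + 40.7 = 28.5

28.5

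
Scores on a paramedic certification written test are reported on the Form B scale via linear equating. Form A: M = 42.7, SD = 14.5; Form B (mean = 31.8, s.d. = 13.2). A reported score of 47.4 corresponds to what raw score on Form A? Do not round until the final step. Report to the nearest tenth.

59.8

Invert y = (SD_Y/SD_X)(x − M_X) + M_Y:
x = (SD_X/SD_Y)(y − M_Y) + M_X = (14.5/13.2)(47.4 − 31.8) + 42.7
x = 1.098485 × 15.600 + 42.7 = 59.8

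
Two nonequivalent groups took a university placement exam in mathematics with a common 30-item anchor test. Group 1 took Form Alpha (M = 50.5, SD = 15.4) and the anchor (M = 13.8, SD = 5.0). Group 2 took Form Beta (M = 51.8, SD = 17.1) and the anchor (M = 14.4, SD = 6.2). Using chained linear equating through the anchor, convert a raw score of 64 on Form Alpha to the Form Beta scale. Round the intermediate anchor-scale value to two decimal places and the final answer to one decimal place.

62.2

Form Alpha → anchor (Group 1): v = (5.0/15.4)(64 − 50.5) + 13.8 = 18.18
anchor → Form Beta (Group 2): y = (17.1/6.2)(18.18 − 14.4) + 51.8 = 62.2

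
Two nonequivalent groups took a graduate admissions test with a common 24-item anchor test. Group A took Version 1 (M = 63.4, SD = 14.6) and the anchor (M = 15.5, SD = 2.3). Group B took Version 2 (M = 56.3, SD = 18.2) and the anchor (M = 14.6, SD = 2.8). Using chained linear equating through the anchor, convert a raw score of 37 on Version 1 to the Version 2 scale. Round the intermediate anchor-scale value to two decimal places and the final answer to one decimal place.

35.1

Version 1 → anchor (Group A): v = (2.3/14.6)(37 − 63.4) + 15.5 = 11.34
anchor → Version 2 (Group B): y = (18.2/2.8)(11.34 − 14.6) + 56.3 = 35.1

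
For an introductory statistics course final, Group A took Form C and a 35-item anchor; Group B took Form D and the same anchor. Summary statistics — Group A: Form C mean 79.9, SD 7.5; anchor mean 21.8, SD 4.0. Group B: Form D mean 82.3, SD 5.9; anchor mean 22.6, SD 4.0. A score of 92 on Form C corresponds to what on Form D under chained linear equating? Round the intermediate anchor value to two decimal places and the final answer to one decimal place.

90.6

Form C → anchor (Group A): v = (4.0/7.5)(92 − 79.9) + 21.8 = 28.25
anchor → Form D (Group B): y = (5.9/4.0)(28.25 − 22.6) + 82.3 = 90.6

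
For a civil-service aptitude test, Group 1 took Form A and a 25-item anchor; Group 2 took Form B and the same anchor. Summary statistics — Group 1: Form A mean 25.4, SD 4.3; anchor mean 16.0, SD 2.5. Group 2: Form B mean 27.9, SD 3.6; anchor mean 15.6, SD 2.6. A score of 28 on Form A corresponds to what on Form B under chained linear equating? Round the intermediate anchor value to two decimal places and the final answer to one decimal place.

30.5

Form A → anchor (Group 1): v = (2.5/4.3)(28 − 25.4) + 16.0 = 17.51
anchor → Form B (Group 2): y = (3.6/2.6)(17.51 − 15.6) + 27.9 = 30.5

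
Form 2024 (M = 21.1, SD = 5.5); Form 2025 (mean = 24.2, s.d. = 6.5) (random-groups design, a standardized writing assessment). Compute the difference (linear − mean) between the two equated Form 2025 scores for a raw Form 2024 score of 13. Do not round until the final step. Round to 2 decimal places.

-1.47

Mean-equated: 13 + (24.2 − 21.1) = 16.10
Linear-equated: (6.5/5.5)(13 − 21.1) + 24.2 = 14.627
Difference = 14.627 − 16.10 = -1.47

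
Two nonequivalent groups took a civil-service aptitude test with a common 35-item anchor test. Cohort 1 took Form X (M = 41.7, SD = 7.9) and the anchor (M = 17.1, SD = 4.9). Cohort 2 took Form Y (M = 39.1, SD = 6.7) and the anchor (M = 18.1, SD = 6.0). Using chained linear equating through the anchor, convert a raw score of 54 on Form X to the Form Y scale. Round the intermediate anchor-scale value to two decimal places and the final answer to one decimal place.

Form X → anchor (Cohort 1): v = (4.9/7.9)(54 − 41.7) + 17.1 = 24.73
anchor → Form Y (Cohort 2): y = (6.7/6.0)(24.73 − 18.1) + 39.1 = 46.5

46.5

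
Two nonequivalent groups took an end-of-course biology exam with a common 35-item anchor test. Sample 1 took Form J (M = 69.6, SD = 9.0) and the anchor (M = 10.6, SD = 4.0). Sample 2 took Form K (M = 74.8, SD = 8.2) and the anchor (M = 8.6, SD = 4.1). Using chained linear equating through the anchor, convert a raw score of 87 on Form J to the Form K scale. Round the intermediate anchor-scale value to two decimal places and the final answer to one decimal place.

Form J → anchor (Sample 1): v = (4.0/9.0)(87 − 69.6) + 10.6 = 18.33
anchor → Form K (Sample 2): y = (8.2/4.1)(18.33 − 8.6) + 74.8 = 94.3

94.3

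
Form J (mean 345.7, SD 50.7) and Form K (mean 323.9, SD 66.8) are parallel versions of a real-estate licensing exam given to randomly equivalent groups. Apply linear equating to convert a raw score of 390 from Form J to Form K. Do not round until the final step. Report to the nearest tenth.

382.3

Linear equating: y = (SD_Y/SD_X)(x − M_X) + M_Y
y = (66.8/50.7)(390 − 345.7) + 323.9
y = 1.317554 × 44.3 + 323.9 = 58.3677 + 323.9 = 382.3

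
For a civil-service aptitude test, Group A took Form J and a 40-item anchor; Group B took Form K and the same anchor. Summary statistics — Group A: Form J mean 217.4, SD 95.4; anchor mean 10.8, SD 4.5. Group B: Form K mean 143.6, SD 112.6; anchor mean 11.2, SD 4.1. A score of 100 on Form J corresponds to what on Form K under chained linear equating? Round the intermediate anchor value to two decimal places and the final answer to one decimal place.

-19.5

Form J → anchor (Group A): v = (4.5/95.4)(100 − 217.4) + 10.8 = 5.26
anchor → Form K (Group B): y = (112.6/4.1)(5.26 − 11.2) + 143.6 = -19.5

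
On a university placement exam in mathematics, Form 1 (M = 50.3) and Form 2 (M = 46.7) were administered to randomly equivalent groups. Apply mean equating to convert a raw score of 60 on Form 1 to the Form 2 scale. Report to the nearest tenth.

Mean equating: y = x + (M_Y − M_X) = 60 + (46.7 − 50.3) = 56.4

56.4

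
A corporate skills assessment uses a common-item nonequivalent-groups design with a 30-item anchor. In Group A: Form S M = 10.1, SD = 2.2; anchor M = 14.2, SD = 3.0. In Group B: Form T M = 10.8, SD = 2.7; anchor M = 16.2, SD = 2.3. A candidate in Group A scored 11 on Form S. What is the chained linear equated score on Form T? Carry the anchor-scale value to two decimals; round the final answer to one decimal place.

Form S → anchor (Group A): v = (3.0/2.2)(11 − 10.1) + 14.2 = 15.43
anchor → Form T (Group B): y = (2.7/2.3)(15.43 − 16.2) + 10.8 = 9.9

9.9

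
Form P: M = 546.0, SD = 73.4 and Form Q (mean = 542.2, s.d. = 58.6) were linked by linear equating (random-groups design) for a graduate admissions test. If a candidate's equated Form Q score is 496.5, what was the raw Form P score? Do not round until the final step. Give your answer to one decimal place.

488.8

Invert y = (SD_Y/SD_X)(x − M_X) + M_Y:
x = (SD_X/SD_Y)(y − M_Y) + M_X = (73.4/58.6)(496.5 − 542.2) + 546.0
x = 1.252560 × -45.700 + 546.0 = 488.8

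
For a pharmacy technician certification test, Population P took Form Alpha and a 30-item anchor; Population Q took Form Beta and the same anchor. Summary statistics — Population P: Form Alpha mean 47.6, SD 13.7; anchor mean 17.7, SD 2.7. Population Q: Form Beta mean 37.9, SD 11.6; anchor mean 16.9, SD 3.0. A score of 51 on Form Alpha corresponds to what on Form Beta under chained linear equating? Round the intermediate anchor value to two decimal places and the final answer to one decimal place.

Form Alpha → anchor (Population P): v = (2.7/13.7)(51 − 47.6) + 17.7 = 18.37
anchor → Form Beta (Population Q): y = (11.6/3.0)(18.37 − 16.9) + 37.9 = 43.6

43.6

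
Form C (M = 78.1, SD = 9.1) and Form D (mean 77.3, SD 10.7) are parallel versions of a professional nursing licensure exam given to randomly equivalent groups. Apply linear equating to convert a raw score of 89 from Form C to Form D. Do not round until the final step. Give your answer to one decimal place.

90.1

Linear equating: y = (SD_Y/SD_X)(x − M_X) + M_Y
y = (10.7/9.1)(89 − 78.1) + 77.3
y = 1.175824 × 10.9 + 77.3 = 12.8165 + 77.3 = 90.1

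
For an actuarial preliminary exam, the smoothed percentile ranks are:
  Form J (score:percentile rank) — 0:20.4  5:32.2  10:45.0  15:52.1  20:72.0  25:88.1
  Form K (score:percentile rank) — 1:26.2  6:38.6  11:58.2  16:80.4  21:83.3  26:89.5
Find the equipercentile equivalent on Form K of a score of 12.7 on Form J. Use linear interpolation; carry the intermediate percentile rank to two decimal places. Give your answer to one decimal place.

8.6

PR of 12.7 on Form J: 45.0 + (12.7 − 10)/(15 − 10) × (52.1 − 45.0) = 48.83
On Form K, PR 48.83 falls between score 6 (PR 38.6) and 11 (PR 58.2).
Interpolate: 6 + (48.83 − 38.6)/(58.2 − 38.6) × (11 − 6) = 8.6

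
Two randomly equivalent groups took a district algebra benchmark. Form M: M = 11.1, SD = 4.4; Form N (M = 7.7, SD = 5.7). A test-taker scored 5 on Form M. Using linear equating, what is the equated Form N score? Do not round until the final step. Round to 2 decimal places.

Linear equating: y = (SD_Y/SD_X)(x − M_X) + M_Y
y = (5.7/4.4)(5 − 11.1) + 7.7
y = 1.295455 × -6.1 + 7.7 = -7.9023 + 7.7 = -0.20

-0.20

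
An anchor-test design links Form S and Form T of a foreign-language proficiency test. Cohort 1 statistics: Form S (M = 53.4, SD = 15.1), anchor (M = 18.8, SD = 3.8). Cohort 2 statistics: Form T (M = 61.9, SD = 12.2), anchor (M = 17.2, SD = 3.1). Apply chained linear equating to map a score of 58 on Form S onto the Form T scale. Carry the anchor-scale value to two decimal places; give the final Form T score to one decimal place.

72.8

Form S → anchor (Cohort 1): v = (3.8/15.1)(58 − 53.4) + 18.8 = 19.96
anchor → Form T (Cohort 2): y = (12.2/3.1)(19.96 − 17.2) + 61.9 = 72.8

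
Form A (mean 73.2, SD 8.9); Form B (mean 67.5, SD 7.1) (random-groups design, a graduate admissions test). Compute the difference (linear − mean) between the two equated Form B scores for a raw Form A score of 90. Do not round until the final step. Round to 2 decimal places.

-3.40

Mean-equated: 90 + (67.5 − 73.2) = 84.30
Linear-equated: (7.1/8.9)(90 − 73.2) + 67.5 = 80.902
Difference = 80.902 − 84.30 = -3.40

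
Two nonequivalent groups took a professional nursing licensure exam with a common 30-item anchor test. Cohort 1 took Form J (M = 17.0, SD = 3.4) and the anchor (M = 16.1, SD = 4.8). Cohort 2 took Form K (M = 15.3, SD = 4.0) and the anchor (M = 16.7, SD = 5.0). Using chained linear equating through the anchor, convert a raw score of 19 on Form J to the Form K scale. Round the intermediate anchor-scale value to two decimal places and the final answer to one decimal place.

17.1

Form J → anchor (Cohort 1): v = (4.8/3.4)(19 − 17.0) + 16.1 = 18.92
anchor → Form K (Cohort 2): y = (4.0/5.0)(18.92 − 16.7) + 15.3 = 17.1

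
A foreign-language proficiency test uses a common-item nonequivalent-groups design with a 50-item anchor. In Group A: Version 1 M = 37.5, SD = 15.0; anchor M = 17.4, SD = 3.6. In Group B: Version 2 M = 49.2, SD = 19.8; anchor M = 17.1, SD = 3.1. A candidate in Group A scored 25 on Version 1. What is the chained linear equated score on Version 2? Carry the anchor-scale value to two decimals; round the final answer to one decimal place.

Version 1 → anchor (Group A): v = (3.6/15.0)(25 − 37.5) + 17.4 = 14.40
anchor → Version 2 (Group B): y = (19.8/3.1)(14.40 − 17.1) + 49.2 = 32.0

32.0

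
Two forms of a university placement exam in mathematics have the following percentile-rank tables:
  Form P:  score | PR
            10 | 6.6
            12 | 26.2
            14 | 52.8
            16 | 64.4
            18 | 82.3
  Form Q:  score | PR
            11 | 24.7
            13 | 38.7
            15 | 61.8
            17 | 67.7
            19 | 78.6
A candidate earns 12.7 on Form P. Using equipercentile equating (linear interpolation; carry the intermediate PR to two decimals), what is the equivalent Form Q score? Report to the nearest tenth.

PR of 12.7 on Form P: 26.2 + (12.7 − 12)/(14 − 12) × (52.8 − 26.2) = 35.51
On Form Q, PR 35.51 falls between score 11 (PR 24.7) and 13 (PR 38.7).
Interpolate: 11 + (35.51 − 24.7)/(38.7 − 24.7) × (13 − 11) = 12.5

12.5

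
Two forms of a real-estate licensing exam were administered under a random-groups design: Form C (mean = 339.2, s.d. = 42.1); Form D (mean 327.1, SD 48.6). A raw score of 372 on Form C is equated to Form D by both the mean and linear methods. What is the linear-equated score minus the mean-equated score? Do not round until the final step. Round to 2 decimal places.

5.06

Mean-equated: 372 + (327.1 − 339.2) = 359.90
Linear-equated: (48.6/42.1)(372 − 339.2) + 327.1 = 364.964
Difference = 364.964 − 359.90 = 5.06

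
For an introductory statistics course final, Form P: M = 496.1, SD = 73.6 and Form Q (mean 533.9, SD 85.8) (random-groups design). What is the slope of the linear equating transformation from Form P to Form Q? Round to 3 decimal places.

1.166

A = SD_Y / SD_X = 85.8 / 73.6 = 1.166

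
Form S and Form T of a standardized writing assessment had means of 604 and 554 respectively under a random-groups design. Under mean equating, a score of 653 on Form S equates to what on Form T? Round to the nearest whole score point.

603

Mean equating: y = x + (M_Y − M_X) = 653 + (554 − 604) = 603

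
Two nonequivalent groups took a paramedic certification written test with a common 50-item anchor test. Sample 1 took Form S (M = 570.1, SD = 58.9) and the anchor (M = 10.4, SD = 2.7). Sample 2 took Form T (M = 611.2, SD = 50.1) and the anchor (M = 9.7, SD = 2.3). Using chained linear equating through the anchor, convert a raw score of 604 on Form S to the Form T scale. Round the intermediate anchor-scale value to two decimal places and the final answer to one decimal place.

660.2

Form S → anchor (Sample 1): v = (2.7/58.9)(604 − 570.1) + 10.4 = 11.95
anchor → Form T (Sample 2): y = (50.1/2.3)(11.95 − 9.7) + 611.2 = 660.2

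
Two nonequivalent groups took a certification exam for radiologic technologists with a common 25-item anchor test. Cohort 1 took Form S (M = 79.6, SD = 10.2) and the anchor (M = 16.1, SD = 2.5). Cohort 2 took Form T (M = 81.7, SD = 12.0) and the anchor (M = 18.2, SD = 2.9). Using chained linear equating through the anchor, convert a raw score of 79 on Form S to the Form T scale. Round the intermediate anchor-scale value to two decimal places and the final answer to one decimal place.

Form S → anchor (Cohort 1): v = (2.5/10.2)(79 − 79.6) + 16.1 = 15.95
anchor → Form T (Cohort 2): y = (12.0/2.9)(15.95 − 18.2) + 81.7 = 72.4

72.4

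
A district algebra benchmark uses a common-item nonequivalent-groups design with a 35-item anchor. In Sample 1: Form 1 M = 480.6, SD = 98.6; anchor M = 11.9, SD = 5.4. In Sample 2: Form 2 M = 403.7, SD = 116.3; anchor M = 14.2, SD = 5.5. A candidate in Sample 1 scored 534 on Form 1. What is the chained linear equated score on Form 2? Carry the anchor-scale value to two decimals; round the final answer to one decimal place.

Form 1 → anchor (Sample 1): v = (5.4/98.6)(534 − 480.6) + 11.9 = 14.82
anchor → Form 2 (Sample 2): y = (116.3/5.5)(14.82 − 14.2) + 403.7 = 416.8

416.8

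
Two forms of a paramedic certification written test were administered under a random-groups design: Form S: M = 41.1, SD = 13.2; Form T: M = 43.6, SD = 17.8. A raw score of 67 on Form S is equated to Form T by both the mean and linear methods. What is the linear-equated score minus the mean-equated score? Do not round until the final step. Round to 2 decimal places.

9.03

Mean-equated: 67 + (43.6 − 41.1) = 69.50
Linear-equated: (17.8/13.2)(67 − 41.1) + 43.6 = 78.526
Difference = 78.526 − 69.50 = 9.03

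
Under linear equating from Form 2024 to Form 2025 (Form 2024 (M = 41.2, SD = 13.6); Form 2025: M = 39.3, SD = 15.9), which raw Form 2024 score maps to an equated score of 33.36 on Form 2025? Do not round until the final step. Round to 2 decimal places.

Invert y = (SD_Y/SD_X)(x − M_X) + M_Y:
x = (SD_X/SD_Y)(y − M_Y) + M_X = (13.6/15.9)(33.36 − 39.3) + 41.2
x = 0.855346 × -5.940 + 41.2 = 36.12

36.12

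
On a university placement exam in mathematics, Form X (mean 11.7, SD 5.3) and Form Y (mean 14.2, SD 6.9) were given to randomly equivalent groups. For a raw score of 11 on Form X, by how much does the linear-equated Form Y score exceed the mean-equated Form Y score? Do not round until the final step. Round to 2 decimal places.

-0.21

Mean-equated: 11 + (14.2 − 11.7) = 13.50
Linear-equated: (6.9/5.3)(11 − 11.7) + 14.2 = 13.289
Difference = 13.289 − 13.50 = -0.21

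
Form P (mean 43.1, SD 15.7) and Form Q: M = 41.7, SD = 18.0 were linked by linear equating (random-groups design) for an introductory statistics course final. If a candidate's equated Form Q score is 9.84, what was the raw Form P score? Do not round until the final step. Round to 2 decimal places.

Invert y = (SD_Y/SD_X)(x − M_X) + M_Y:
x = (SD_X/SD_Y)(y − M_Y) + M_X = (15.7/18.0)(9.84 − 41.7) + 43.1
x = 0.872222 × -31.860 + 43.1 = 15.31

15.31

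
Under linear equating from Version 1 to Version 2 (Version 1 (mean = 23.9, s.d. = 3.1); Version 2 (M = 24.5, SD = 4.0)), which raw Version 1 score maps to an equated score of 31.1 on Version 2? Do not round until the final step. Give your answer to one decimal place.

Invert y = (SD_Y/SD_X)(x − M_X) + M_Y:
x = (SD_X/SD_Y)(y − M_Y) + M_X = (3.1/4.0)(31.1 − 24.5) + 23.9
x = 0.775000 × 6.600 + 23.9 = 29.0

29.0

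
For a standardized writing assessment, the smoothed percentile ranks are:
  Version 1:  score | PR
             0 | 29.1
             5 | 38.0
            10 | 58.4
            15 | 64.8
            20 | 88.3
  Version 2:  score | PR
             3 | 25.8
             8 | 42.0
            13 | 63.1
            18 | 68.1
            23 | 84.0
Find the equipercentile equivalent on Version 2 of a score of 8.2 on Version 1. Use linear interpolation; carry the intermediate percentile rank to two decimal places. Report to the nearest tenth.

PR of 8.2 on Version 1: 38.0 + (8.2 − 5)/(10 − 5) × (58.4 − 38.0) = 51.06
On Version 2, PR 51.06 falls between score 8 (PR 42.0) and 13 (PR 63.1).
Interpolate: 8 + (51.06 − 42.0)/(63.1 − 42.0) × (13 − 8) = 10.1

10.1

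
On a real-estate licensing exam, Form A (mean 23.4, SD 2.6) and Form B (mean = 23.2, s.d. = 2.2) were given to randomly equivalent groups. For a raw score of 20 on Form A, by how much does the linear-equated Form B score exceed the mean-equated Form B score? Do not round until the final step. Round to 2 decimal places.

0.52

Mean-equated: 20 + (23.2 − 23.4) = 19.80
Linear-equated: (2.2/2.6)(20 − 23.4) + 23.2 = 20.323
Difference = 20.323 − 19.80 = 0.52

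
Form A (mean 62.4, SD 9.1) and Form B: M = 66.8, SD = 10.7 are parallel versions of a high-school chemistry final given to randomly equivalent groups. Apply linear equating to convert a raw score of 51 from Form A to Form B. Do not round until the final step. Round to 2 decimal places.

Linear equating: y = (SD_Y/SD_X)(x − M_X) + M_Y
y = (10.7/9.1)(51 − 62.4) + 66.8
y = 1.175824 × -11.4 + 66.8 = -13.4044 + 66.8 = 53.40

53.40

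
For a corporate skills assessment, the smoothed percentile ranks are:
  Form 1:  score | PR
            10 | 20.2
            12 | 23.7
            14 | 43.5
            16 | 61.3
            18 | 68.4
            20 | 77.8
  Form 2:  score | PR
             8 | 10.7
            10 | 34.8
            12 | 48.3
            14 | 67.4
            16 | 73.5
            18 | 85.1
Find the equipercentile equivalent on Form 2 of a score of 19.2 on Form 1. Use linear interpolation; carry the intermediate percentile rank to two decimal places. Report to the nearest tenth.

PR of 19.2 on Form 1: 68.4 + (19.2 − 18)/(20 − 18) × (77.8 − 68.4) = 74.04
On Form 2, PR 74.04 falls between score 16 (PR 73.5) and 18 (PR 85.1).
Interpolate: 16 + (74.04 − 73.5)/(85.1 − 73.5) × (18 − 16) = 16.1

16.1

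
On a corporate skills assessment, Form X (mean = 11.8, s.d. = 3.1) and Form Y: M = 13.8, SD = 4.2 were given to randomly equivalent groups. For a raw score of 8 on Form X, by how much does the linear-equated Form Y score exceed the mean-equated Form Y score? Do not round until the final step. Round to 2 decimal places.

Mean-equated: 8 + (13.8 − 11.8) = 10.00
Linear-equated: (4.2/3.1)(8 − 11.8) + 13.8 = 8.652
Difference = 8.652 − 10.00 = -1.35

-1.35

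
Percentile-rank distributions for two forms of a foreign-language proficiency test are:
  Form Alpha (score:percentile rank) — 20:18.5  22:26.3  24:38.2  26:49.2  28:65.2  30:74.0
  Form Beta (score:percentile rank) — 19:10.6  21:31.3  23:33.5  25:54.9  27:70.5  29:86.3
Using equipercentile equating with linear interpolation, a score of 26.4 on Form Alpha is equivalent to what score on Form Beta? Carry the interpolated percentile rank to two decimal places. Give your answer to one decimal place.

PR of 26.4 on Form Alpha: 49.2 + (26.4 − 26)/(28 − 26) × (65.2 − 49.2) = 52.40
On Form Beta, PR 52.40 falls between score 23 (PR 33.5) and 25 (PR 54.9).
Interpolate: 23 + (52.40 − 33.5)/(54.9 − 33.5) × (25 − 23) = 24.8

24.8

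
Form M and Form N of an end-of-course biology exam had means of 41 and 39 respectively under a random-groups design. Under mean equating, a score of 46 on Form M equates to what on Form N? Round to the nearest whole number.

44

Mean equating: y = x + (M_Y − M_X) = 46 + (39 − 41) = 44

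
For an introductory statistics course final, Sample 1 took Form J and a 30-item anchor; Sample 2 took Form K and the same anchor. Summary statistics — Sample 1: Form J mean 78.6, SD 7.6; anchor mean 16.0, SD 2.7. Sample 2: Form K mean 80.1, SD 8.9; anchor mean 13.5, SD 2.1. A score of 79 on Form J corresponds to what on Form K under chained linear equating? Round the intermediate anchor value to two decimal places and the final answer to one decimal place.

91.3

Form J → anchor (Sample 1): v = (2.7/7.6)(79 − 78.6) + 16.0 = 16.14
anchor → Form K (Sample 2): y = (8.9/2.1)(16.14 − 13.5) + 80.1 = 91.3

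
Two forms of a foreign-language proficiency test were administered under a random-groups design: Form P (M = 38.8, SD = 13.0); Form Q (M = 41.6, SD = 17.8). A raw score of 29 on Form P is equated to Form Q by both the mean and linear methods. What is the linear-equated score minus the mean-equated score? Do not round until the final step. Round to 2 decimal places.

-3.62

Mean-equated: 29 + (41.6 − 38.8) = 31.80
Linear-equated: (17.8/13.0)(29 − 38.8) + 41.6 = 28.182
Difference = 28.182 − 31.80 = -3.62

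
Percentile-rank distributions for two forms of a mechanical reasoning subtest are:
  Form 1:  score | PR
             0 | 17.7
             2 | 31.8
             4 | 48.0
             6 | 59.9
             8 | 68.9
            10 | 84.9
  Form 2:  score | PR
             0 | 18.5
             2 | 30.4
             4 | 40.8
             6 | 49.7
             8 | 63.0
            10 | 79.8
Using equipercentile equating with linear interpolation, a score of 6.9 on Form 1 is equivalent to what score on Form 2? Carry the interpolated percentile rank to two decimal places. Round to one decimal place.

8.1

PR of 6.9 on Form 1: 59.9 + (6.9 − 6)/(8 − 6) × (68.9 − 59.9) = 63.95
On Form 2, PR 63.95 falls between score 8 (PR 63.0) and 10 (PR 79.8).
Interpolate: 8 + (63.95 − 63.0)/(79.8 − 63.0) × (10 − 8) = 8.1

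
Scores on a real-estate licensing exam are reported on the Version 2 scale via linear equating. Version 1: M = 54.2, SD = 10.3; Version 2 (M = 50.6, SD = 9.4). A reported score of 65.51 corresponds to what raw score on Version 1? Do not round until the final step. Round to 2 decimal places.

Invert y = (SD_Y/SD_X)(x − M_X) + M_Y:
x = (SD_X/SD_Y)(y − M_Y) + M_X = (10.3/9.4)(65.51 − 50.6) + 54.2
x = 1.095745 × 14.910 + 54.2 = 70.54

70.54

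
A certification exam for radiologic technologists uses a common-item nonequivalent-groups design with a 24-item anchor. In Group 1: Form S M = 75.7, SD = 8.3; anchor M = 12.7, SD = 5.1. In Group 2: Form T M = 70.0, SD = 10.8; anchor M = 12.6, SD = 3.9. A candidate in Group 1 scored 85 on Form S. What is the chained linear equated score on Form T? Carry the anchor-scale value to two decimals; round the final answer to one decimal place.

86.1

Form S → anchor (Group 1): v = (5.1/8.3)(85 − 75.7) + 12.7 = 18.41
anchor → Form T (Group 2): y = (10.8/3.9)(18.41 − 12.6) + 70.0 = 86.1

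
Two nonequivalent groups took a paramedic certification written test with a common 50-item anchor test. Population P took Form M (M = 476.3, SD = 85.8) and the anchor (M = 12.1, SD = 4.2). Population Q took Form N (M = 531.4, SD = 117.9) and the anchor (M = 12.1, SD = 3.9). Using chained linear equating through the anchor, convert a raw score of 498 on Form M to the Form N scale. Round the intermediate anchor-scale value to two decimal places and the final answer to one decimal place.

Form M → anchor (Population P): v = (4.2/85.8)(498 − 476.3) + 12.1 = 13.16
anchor → Form N (Population Q): y = (117.9/3.9)(13.16 − 12.1) + 531.4 = 563.4

563.4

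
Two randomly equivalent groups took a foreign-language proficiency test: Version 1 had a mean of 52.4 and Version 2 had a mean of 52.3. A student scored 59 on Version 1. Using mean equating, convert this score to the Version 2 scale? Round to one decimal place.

Mean equating: y = x + (M_Y − M_X) = 59 + (52.3 − 52.4) = 58.9

58.9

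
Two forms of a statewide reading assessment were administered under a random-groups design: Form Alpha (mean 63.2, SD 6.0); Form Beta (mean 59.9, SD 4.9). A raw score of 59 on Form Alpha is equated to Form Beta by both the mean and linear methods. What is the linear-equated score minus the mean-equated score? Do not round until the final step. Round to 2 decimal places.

0.77

Mean-equated: 59 + (59.9 − 63.2) = 55.70
Linear-equated: (4.9/6.0)(59 − 63.2) + 59.9 = 56.470
Difference = 56.470 − 55.70 = 0.77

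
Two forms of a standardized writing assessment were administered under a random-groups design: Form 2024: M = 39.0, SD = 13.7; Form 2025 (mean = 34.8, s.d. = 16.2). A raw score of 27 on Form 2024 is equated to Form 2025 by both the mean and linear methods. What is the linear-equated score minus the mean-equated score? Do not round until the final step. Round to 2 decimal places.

-2.19

Mean-equated: 27 + (34.8 − 39.0) = 22.80
Linear-equated: (16.2/13.7)(27 − 39.0) + 34.8 = 20.610
Difference = 20.610 − 22.80 = -2.19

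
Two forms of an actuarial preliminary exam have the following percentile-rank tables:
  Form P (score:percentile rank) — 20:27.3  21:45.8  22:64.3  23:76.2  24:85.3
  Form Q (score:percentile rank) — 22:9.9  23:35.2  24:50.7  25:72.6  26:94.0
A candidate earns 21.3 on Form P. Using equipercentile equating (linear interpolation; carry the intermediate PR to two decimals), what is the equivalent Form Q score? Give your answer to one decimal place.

PR of 21.3 on Form P: 45.8 + (21.3 − 21)/(22 − 21) × (64.3 − 45.8) = 51.35
On Form Q, PR 51.35 falls between score 24 (PR 50.7) and 25 (PR 72.6).
Interpolate: 24 + (51.35 − 50.7)/(72.6 − 50.7) × (25 − 24) = 24.0

24.0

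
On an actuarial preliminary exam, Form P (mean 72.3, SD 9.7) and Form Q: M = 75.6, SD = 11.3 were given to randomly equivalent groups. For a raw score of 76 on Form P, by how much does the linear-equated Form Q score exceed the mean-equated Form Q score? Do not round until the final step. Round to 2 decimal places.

0.61

Mean-equated: 76 + (75.6 − 72.3) = 79.30
Linear-equated: (11.3/9.7)(76 − 72.3) + 75.6 = 79.910
Difference = 79.910 − 79.30 = 0.61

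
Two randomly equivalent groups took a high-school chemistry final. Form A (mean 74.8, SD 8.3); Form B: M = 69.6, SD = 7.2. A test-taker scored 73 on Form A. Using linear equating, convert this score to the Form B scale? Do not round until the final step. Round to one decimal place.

68.0

Linear equating: y = (SD_Y/SD_X)(x − M_X) + M_Y
y = (7.2/8.3)(73 − 74.8) + 69.6
y = 0.867470 × -1.8 + 69.6 = -1.5614 + 69.6 = 68.0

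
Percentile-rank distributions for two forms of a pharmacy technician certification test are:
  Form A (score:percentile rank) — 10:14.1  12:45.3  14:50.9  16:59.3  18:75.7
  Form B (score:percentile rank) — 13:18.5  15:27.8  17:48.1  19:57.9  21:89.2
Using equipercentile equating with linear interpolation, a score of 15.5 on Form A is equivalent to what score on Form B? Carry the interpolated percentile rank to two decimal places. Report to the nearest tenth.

18.9

PR of 15.5 on Form A: 50.9 + (15.5 − 14)/(16 − 14) × (59.3 − 50.9) = 57.20
On Form B, PR 57.20 falls between score 17 (PR 48.1) and 19 (PR 57.9).
Interpolate: 17 + (57.20 − 48.1)/(57.9 − 48.1) × (19 − 17) = 18.9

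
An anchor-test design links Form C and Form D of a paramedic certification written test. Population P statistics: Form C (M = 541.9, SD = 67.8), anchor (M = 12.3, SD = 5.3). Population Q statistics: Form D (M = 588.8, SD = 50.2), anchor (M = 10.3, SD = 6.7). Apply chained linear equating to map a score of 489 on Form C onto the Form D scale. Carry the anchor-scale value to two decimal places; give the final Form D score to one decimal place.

572.8

Form C → anchor (Population P): v = (5.3/67.8)(489 − 541.9) + 12.3 = 8.16
anchor → Form D (Population Q): y = (50.2/6.7)(8.16 − 10.3) + 588.8 = 572.8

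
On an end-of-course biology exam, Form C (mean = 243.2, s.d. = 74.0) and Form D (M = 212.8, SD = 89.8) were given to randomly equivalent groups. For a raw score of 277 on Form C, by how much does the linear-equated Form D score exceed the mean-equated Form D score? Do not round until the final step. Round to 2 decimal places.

Mean-equated: 277 + (212.8 − 243.2) = 246.60
Linear-equated: (89.8/74.0)(277 − 243.2) + 212.8 = 253.817
Difference = 253.817 − 246.60 = 7.22

7.22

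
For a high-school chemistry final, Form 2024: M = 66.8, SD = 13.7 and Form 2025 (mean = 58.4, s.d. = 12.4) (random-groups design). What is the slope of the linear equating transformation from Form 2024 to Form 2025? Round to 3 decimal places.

A = SD_Y / SD_X = 12.4 / 13.7 = 0.905

0.905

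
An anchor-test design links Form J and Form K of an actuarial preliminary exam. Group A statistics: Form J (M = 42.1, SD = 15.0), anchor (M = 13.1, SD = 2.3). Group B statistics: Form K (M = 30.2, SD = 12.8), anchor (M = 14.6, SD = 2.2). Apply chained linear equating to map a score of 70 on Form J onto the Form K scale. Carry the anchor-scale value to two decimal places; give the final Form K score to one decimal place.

Form J → anchor (Group A): v = (2.3/15.0)(70 − 42.1) + 13.1 = 17.38
anchor → Form K (Group B): y = (12.8/2.2)(17.38 − 14.6) + 30.2 = 46.4

46.4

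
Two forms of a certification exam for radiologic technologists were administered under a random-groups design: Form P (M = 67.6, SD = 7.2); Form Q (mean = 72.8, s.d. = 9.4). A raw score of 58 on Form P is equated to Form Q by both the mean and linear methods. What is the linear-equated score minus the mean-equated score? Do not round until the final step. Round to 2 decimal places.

-2.93

Mean-equated: 58 + (72.8 − 67.6) = 63.20
Linear-equated: (9.4/7.2)(58 − 67.6) + 72.8 = 60.267
Difference = 60.267 − 63.20 = -2.93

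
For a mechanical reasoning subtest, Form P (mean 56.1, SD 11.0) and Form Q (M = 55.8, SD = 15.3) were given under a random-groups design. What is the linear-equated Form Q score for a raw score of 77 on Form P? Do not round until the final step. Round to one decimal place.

84.9

Linear equating: y = (SD_Y/SD_X)(x − M_X) + M_Y
y = (15.3/11.0)(77 − 56.1) + 55.8
y = 1.390909 × 20.9 + 55.8 = 29.0700 + 55.8 = 84.9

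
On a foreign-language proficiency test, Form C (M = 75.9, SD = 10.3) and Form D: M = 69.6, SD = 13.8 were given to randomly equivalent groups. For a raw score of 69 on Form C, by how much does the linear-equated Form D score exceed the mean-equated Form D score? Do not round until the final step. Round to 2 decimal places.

-2.34

Mean-equated: 69 + (69.6 − 75.9) = 62.70
Linear-equated: (13.8/10.3)(69 − 75.9) + 69.6 = 60.355
Difference = 60.355 − 62.70 = -2.34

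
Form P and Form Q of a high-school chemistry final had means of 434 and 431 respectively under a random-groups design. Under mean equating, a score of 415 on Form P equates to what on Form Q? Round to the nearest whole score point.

Mean equating: y = x + (M_Y − M_X) = 415 + (431 − 434) = 412

412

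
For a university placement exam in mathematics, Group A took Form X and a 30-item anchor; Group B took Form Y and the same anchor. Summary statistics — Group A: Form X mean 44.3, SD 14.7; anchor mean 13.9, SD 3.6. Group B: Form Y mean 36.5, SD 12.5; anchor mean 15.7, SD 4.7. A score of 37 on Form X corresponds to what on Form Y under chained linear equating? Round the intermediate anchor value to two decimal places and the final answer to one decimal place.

27.0

Form X → anchor (Group A): v = (3.6/14.7)(37 − 44.3) + 13.9 = 12.11
anchor → Form Y (Group B): y = (12.5/4.7)(12.11 − 15.7) + 36.5 = 27.0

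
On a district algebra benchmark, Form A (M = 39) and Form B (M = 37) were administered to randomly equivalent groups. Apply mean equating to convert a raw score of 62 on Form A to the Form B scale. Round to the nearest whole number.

Mean equating: y = x + (M_Y − M_X) = 62 + (37 − 39) = 60

60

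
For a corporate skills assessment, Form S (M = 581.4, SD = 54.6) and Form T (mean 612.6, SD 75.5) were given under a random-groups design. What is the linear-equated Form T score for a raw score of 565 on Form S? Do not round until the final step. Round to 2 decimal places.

589.92

Linear equating: y = (SD_Y/SD_X)(x − M_X) + M_Y
y = (75.5/54.6)(565 − 581.4) + 612.6
y = 1.382784 × -16.4 + 612.6 = -22.6777 + 612.6 = 589.92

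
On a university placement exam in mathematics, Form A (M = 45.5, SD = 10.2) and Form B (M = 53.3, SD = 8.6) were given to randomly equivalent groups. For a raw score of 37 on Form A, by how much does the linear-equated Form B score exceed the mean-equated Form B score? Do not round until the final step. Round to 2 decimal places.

Mean-equated: 37 + (53.3 − 45.5) = 44.80
Linear-equated: (8.6/10.2)(37 − 45.5) + 53.3 = 46.133
Difference = 46.133 − 44.80 = 1.33

1.33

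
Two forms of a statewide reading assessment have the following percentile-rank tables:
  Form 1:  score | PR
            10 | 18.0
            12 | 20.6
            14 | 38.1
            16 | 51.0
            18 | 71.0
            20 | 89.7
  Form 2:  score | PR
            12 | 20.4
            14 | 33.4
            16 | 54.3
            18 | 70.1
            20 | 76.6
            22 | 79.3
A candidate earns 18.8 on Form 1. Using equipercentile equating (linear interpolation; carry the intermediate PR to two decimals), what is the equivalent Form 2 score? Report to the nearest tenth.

21.4

PR of 18.8 on Form 1: 71.0 + (18.8 − 18)/(20 − 18) × (89.7 − 71.0) = 78.48
On Form 2, PR 78.48 falls between score 20 (PR 76.6) and 22 (PR 79.3).
Interpolate: 20 + (78.48 − 76.6)/(79.3 − 76.6) × (22 − 20) = 21.4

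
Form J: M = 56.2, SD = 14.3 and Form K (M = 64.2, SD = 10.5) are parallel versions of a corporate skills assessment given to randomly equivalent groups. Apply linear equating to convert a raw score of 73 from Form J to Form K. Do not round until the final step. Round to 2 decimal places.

76.54

Linear equating: y = (SD_Y/SD_X)(x − M_X) + M_Y
y = (10.5/14.3)(73 − 56.2) + 64.2
y = 0.734266 × 16.8 + 64.2 = 12.3357 + 64.2 = 76.54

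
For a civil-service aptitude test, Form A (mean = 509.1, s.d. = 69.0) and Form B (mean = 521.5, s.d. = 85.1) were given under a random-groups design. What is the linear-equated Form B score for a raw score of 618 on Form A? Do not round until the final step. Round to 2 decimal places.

Linear equating: y = (SD_Y/SD_X)(x − M_X) + M_Y
y = (85.1/69.0)(618 − 509.1) + 521.5
y = 1.233333 × 108.9 + 521.5 = 134.3100 + 521.5 = 655.81

655.81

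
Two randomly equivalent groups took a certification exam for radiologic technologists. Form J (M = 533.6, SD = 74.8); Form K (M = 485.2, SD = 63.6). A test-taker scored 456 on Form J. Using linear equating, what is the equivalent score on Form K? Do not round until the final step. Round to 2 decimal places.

419.22

Linear equating: y = (SD_Y/SD_X)(x − M_X) + M_Y
y = (63.6/74.8)(456 − 533.6) + 485.2
y = 0.850267 × -77.6 + 485.2 = -65.9807 + 485.2 = 419.22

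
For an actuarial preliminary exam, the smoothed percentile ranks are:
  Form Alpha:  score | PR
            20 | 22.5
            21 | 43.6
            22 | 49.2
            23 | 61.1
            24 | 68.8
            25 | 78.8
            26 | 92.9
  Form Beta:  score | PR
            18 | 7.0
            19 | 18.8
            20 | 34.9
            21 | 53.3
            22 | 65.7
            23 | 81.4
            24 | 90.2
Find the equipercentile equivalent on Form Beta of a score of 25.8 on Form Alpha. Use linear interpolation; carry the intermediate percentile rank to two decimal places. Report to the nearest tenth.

24.0

PR of 25.8 on Form Alpha: 78.8 + (25.8 − 25)/(26 − 25) × (92.9 − 78.8) = 90.08
On Form Beta, PR 90.08 falls between score 23 (PR 81.4) and 24 (PR 90.2).
Interpolate: 23 + (90.08 − 81.4)/(90.2 − 81.4) × (24 − 23) = 24.0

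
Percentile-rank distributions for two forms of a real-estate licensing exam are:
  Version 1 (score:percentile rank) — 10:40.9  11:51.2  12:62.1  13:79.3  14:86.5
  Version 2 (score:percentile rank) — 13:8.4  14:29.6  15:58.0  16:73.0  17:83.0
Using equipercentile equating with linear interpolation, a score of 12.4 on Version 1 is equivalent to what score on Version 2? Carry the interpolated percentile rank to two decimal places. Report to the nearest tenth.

PR of 12.4 on Version 1: 62.1 + (12.4 − 12)/(13 − 12) × (79.3 − 62.1) = 68.98
On Version 2, PR 68.98 falls between score 15 (PR 58.0) and 16 (PR 73.0).
Interpolate: 15 + (68.98 − 58.0)/(73.0 − 58.0) × (16 − 15) = 15.7

15.7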